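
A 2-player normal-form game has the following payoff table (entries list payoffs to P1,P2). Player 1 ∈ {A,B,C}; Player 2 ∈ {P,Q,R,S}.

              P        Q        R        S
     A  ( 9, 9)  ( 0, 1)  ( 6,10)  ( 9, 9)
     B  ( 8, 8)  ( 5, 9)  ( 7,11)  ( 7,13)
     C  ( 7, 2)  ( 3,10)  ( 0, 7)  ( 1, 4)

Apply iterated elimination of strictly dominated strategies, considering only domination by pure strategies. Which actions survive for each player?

P1 drop C (B beats it: P:8>7 Q:5>3 R:7>0 S:7>1)
P2 drop P (R beats it: A:10>9 B:11>8)
P2 drop Q (R beats it: A:10>1 B:11>9)
P1→{A,B} P2→{R,S}

Remaining: P1:{A,B} P2:{R,S}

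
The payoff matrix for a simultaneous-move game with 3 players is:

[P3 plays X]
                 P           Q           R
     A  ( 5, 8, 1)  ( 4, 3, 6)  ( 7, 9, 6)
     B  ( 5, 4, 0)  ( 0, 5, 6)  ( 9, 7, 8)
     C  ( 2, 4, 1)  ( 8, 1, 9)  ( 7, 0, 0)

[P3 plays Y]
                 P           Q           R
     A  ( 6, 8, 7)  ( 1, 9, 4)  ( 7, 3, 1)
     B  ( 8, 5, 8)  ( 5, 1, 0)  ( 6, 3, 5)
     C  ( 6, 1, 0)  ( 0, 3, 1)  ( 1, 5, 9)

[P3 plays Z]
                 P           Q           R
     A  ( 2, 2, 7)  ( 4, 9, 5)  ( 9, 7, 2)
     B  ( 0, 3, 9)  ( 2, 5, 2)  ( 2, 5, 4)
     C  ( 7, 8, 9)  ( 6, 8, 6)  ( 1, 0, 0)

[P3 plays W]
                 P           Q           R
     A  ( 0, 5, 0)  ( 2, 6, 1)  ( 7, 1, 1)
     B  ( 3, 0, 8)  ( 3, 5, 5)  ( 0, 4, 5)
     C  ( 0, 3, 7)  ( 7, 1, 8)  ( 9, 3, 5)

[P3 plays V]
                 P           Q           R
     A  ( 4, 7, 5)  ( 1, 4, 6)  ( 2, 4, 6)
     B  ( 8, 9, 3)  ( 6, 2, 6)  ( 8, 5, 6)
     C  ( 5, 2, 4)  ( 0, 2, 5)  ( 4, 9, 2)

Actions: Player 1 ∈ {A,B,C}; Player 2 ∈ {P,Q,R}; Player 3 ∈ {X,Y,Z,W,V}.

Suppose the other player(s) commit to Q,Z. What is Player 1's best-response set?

argmax u_1 = {C}

u_1(A vs Q,Z) = 4
u_1(B vs Q,Z) = 2
u_1(C vs Q,Z) = 6
max payoff 6 at {C}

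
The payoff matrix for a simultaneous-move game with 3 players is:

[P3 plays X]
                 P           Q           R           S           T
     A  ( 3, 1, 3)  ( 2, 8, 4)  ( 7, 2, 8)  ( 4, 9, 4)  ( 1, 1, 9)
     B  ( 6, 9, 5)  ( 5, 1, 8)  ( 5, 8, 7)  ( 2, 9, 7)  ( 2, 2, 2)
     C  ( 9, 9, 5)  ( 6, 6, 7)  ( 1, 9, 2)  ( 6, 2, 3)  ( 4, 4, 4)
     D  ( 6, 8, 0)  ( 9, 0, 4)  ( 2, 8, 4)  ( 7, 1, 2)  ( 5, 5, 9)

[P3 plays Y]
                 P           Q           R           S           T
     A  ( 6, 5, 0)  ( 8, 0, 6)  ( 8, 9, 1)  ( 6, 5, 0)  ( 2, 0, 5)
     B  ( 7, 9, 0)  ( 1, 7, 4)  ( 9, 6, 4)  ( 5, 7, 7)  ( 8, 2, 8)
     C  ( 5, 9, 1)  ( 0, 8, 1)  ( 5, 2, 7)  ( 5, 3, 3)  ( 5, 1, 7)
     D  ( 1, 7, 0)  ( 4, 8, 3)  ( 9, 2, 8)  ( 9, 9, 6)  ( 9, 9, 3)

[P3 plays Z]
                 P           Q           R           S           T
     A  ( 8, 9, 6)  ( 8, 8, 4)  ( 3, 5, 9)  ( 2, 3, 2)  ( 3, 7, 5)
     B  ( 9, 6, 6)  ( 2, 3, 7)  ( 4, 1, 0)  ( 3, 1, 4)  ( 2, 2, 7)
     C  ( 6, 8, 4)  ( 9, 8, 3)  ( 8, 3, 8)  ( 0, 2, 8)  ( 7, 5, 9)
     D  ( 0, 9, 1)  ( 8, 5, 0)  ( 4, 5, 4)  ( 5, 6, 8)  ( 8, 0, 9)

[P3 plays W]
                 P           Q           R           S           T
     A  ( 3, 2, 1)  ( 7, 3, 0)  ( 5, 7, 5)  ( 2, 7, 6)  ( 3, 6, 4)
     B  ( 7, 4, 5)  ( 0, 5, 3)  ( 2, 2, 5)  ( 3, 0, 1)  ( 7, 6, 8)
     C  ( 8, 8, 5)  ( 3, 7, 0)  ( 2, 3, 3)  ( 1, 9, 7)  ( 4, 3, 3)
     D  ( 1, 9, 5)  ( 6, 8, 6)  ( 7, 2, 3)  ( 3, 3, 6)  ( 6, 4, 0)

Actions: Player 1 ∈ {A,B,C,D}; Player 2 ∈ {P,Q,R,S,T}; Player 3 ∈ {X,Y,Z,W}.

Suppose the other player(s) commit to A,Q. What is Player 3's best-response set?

u_3(X vs A,Q) = 4
u_3(Y vs A,Q) = 6
u_3(Z vs A,Q) = 4
u_3(W vs A,Q) = 0
max payoff 6 at {Y}

P3 best: {Y}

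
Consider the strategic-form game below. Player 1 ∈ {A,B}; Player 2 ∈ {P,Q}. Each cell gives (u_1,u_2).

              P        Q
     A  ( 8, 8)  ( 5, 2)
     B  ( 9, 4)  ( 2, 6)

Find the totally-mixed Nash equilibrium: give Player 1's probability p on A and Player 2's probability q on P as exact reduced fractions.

P1 mixes 1/4 on A; P2 mixes 3/4 on P

P1 indiff ⇒ q·8+(1-q)·5 = q·9+(1-q)·2 ⇒ q(-1) = (1-q)(-3) ⇒ q = 3/4
P2 indiff ⇒ p·8+(1-p)·4 = p·2+(1-p)·6 ⇒ p(6) = (1-p)(2) ⇒ p = 1/4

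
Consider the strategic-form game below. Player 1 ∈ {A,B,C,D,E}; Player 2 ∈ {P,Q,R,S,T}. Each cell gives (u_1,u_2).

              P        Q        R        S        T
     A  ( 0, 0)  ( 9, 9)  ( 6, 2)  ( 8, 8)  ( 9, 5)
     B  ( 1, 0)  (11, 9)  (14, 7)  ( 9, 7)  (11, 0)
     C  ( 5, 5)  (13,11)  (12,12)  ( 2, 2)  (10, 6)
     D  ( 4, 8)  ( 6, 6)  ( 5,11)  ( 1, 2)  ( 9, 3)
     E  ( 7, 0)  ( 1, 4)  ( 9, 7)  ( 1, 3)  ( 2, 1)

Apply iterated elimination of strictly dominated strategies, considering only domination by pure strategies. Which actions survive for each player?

IESDS → P1:{B,C} P2:{Q,R}

P1 drop A (B beats it: P:1>0 Q:11>9 R:14>6 S:9>8 T:11>9)
P1 drop D (C beats it: P:5>4 Q:13>6 R:12>5 S:2>1 T:10>9)
P2 drop P (Q beats it: B:9>0 C:11>5 E:4>0)
P1 drop E (B beats it: Q:11>1 R:14>9 S:9>1 T:11>2)
P2 drop S (Q beats it: B:9>7 C:11>2)
P2 drop T (Q beats it: B:9>0 C:11>6)
P1→{B,C} P2→{Q,R}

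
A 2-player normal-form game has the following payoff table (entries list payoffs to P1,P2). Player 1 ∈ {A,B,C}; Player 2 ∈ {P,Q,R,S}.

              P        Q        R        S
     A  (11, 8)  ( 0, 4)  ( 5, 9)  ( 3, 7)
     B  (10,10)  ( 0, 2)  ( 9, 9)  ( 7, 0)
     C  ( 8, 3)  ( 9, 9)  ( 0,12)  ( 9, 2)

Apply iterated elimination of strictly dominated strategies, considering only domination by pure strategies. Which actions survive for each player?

P2 drop Q (R beats it: A:9>4 B:9>2 C:12>9)
P2 drop S (P beats it: A:8>7 B:10>0 C:3>2)
P1 drop C (A beats it: P:11>8 R:5>0)
P1→{A,B} P2→{P,R}

IESDS → P1:{A,B} P2:{P,R}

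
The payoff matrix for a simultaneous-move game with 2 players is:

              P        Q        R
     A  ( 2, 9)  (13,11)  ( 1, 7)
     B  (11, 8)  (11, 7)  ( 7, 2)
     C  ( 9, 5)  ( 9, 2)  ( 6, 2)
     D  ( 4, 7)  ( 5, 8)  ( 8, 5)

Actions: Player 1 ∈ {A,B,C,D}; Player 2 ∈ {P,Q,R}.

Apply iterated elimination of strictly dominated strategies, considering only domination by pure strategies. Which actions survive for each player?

P1 drop C (B beats it: P:11>9 Q:11>9 R:7>6)
P2 drop R (P beats it: A:9>7 B:8>2 D:7>5)
P1 drop D (B beats it: P:11>4 Q:11>5)
P1→{A,B} P2→{P,Q}

Remaining: P1:{A,B} P2:{P,Q}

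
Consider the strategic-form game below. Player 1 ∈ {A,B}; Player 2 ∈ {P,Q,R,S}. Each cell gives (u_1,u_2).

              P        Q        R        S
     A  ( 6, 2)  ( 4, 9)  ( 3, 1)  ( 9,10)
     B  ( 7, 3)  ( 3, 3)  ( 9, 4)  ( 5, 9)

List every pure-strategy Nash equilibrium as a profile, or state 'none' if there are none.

PSNE = {(A,S)}

(A,P): not NE [P1→B gives 7>6; P2→S gives 10>2]
(A,Q): not NE [P2→S gives 10>9]
(A,R): not NE [P1→B gives 9>3; P2→S gives 10>1]
(A,S): NE
(B,P): not NE [P2→S gives 9>3]
(B,Q): not NE [P1→A gives 4>3; P2→S gives 9>3]
(B,R): not NE [P2→S gives 9>4]
(B,S): not NE [P1→A gives 9>5]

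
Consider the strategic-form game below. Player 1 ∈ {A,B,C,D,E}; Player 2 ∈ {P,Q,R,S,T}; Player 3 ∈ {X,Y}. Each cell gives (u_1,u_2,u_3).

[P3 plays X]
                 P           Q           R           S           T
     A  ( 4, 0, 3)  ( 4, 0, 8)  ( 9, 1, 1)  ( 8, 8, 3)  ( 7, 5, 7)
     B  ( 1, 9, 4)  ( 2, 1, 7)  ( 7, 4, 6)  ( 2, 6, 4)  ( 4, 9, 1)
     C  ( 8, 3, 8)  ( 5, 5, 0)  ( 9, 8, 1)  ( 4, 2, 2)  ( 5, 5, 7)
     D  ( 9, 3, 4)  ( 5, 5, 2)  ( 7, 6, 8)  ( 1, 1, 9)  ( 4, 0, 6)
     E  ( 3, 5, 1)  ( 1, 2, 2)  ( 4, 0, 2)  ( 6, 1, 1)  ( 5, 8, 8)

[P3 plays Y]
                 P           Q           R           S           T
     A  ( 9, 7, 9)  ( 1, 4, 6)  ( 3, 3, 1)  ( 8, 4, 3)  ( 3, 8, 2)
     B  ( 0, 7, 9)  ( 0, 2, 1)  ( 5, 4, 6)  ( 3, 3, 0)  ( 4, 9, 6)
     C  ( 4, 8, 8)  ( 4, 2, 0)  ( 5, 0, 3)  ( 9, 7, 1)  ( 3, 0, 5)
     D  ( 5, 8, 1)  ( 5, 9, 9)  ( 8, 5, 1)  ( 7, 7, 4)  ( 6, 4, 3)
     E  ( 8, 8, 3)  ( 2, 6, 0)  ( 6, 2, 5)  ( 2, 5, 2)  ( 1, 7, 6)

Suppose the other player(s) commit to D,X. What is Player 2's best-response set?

argmax u_2 = {R}

u_2(P vs D,X) = 3
u_2(Q vs D,X) = 5
u_2(R vs D,X) = 6
u_2(S vs D,X) = 1
u_2(T vs D,X) = 0
max payoff 6 at {R}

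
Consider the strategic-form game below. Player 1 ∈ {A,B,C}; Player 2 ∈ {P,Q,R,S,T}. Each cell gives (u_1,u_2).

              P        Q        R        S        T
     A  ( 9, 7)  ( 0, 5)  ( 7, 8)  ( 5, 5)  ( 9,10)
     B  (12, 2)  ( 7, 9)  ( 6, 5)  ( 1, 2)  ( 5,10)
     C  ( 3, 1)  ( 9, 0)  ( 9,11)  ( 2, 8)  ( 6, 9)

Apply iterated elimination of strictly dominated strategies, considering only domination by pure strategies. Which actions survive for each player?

P2 drop P (R beats it: A:8>7 B:5>2 C:11>1)
P1 drop B (C beats it: Q:9>7 R:9>6 S:2>1 T:6>5)
P2 drop Q (R beats it: A:8>5 C:11>0)
P2 drop S (R beats it: A:8>5 C:11>8)
P1→{A,C} P2→{R,T}

Survivors P1:{A,C} P2:{R,T}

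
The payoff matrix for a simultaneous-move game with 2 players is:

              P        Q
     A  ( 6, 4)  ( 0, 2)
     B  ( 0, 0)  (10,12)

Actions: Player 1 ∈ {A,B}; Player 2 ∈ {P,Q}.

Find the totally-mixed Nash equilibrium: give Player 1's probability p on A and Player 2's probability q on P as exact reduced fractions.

p=6/7, q=5/8

P1 indiff ⇒ q·6+(1-q)·0 = q·0+(1-q)·10 ⇒ q(6) = (1-q)(10) ⇒ q = 5/8
P2 indiff ⇒ p·4+(1-p)·0 = p·2+(1-p)·12 ⇒ p(2) = (1-p)(12) ⇒ p = 6/7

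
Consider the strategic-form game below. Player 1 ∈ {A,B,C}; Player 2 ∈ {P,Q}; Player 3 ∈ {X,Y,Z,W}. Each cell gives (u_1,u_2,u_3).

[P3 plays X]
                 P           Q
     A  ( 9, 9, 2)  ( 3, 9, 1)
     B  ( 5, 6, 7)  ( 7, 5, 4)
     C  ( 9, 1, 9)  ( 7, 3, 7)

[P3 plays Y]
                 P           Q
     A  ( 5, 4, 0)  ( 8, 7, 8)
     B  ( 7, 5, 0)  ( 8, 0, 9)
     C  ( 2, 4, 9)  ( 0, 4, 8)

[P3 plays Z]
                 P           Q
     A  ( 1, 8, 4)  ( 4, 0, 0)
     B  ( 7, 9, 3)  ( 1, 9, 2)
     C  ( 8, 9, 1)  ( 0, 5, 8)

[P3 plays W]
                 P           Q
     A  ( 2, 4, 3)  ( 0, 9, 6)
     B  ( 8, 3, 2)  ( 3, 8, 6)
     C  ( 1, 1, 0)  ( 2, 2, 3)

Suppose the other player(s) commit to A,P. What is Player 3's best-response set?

u_3(X vs A,P) = 2
u_3(Y vs A,P) = 0
u_3(Z vs A,P) = 4
u_3(W vs A,P) = 3
max payoff 4 at {Z}

BR_3 = {Z}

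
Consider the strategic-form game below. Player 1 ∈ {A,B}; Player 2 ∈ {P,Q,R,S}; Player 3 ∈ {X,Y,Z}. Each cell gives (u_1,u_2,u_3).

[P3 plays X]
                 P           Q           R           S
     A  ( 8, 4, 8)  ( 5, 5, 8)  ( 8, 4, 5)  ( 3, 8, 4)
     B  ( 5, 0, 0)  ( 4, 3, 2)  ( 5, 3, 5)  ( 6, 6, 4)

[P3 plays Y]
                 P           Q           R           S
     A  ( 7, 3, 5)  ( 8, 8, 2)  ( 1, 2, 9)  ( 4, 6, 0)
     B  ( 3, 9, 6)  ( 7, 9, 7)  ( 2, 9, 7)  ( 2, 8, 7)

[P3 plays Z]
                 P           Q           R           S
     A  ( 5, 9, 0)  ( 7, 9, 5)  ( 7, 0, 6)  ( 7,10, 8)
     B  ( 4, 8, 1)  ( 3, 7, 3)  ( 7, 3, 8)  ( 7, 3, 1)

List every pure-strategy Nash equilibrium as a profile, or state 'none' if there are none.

Nash profiles: (A,S,Z)

(A,P,X): not NE [P2→S gives 8>4]
(A,P,Y): not NE [P2→Q gives 8>3; P3→X gives 8>5]
(A,P,Z): not NE [P2→S gives 10>9; P3→X gives 8>0]
(A,Q,X): not NE [P2→S gives 8>5]
(A,Q,Y): not NE [P3→X gives 8>2]
(A,Q,Z): not NE [P2→S gives 10>9; P3→X gives 8>5]
(A,R,X): not NE [P2→S gives 8>4; P3→Y gives 9>5]
(A,R,Y): not NE [P1→B gives 2>1; P2→Q gives 8>2]
(A,R,Z): not NE [P2→S gives 10>0; P3→Y gives 9>6]
(A,S,X): not NE [P1→B gives 6>3; P3→Z gives 8>4]
(A,S,Y): not NE [P2→Q gives 8>6; P3→Z gives 8>0]
(A,S,Z): NE
(B,P,X): not NE [P1→A gives 8>5; P2→S gives 6>0; P3→Y gives 6>0]
(B,P,Y): not NE [P1→A gives 7>3]
(B,P,Z): not NE [P1→A gives 5>4; P3→Y gives 6>1]
(B,Q,X): not NE [P1→A gives 5>4; P2→S gives 6>3; P3→Y gives 7>2]
(B,Q,Y): not NE [P1→A gives 8>7]
(B,Q,Z): not NE [P1→A gives 7>3; P2→P gives 8>7; P3→Y gives 7>3]
(B,R,X): not NE [P1→A gives 8>5; P2→S gives 6>3; P3→Z gives 8>5]
(B,R,Y): not NE [P3→Z gives 8>7]
(B,R,Z): not NE [P2→P gives 8>3]
(B,S,X): not NE [P3→Y gives 7>4]
(B,S,Y): not NE [P1→A gives 4>2; P2→R gives 9>8]
(B,S,Z): not NE [P2→P gives 8>3; P3→Y gives 7>1]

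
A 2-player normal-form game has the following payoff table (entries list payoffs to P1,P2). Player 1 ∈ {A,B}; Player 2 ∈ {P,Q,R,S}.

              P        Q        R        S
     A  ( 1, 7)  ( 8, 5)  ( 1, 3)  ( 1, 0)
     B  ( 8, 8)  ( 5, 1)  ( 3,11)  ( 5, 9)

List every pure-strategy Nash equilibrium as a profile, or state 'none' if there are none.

NE set: (B,R)

(A,P): not NE [P1→B gives 8>1]
(A,Q): not NE [P2→P gives 7>5]
(A,R): not NE [P1→B gives 3>1; P2→P gives 7>3]
(A,S): not NE [P1→B gives 5>1; P2→P gives 7>0]
(B,P): not NE [P2→R gives 11>8]
(B,Q): not NE [P1→A gives 8>5; P2→R gives 11>1]
(B,R): NE
(B,S): not NE [P2→R gives 11>9]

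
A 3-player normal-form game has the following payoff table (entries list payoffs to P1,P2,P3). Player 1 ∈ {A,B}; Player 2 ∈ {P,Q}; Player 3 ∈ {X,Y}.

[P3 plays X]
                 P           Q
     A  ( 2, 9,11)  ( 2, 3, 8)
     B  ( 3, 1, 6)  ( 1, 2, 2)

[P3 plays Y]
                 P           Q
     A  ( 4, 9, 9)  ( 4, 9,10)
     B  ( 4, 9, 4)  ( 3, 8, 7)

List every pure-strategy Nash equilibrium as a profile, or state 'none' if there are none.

(A,P,X): not NE [P1→B gives 3>2]
(A,P,Y): not NE [P3→X gives 11>9]
(A,Q,X): not NE [P2→P gives 9>3; P3→Y gives 10>8]
(A,Q,Y): NE
(B,P,X): not NE [P2→Q gives 2>1]
(B,P,Y): not NE [P3→X gives 6>4]
(B,Q,X): not NE [P1→A gives 2>1; P3→Y gives 7>2]
(B,Q,Y): not NE [P1→A gives 4>3; P2→P gives 9>8]

Nash profiles: (A,Q,Y)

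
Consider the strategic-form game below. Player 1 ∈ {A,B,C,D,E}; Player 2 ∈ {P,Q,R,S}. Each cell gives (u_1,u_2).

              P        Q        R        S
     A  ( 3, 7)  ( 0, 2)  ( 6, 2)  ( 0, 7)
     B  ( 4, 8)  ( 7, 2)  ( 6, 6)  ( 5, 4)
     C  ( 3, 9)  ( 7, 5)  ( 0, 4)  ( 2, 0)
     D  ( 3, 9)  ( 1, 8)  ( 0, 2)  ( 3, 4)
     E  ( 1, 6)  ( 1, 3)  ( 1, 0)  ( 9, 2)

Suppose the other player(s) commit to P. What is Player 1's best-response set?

argmax u_1 = {B}

u_1(A vs P) = 3
u_1(B vs P) = 4
u_1(C vs P) = 3
u_1(D vs P) = 3
u_1(E vs P) = 1
max payoff 4 at {B}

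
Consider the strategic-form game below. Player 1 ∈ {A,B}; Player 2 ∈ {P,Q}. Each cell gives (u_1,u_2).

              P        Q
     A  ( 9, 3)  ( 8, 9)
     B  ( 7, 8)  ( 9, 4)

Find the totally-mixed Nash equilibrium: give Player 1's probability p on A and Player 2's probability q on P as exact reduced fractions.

P1 indiff ⇒ q·9+(1-q)·8 = q·7+(1-q)·9 ⇒ q(2) = (1-q)(1) ⇒ q = 1/3
P2 indiff ⇒ p·3+(1-p)·8 = p·9+(1-p)·4 ⇒ p(-6) = (1-p)(-4) ⇒ p = 2/5

(p,q) = (2/5, 1/3)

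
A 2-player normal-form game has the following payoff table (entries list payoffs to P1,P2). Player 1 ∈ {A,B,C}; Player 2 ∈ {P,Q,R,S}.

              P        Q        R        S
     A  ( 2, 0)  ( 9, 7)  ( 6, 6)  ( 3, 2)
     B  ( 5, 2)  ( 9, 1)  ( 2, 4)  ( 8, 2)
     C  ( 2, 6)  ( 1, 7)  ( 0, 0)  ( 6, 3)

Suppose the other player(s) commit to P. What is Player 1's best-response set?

BR_1 = {B}

u_1(A vs P) = 2
u_1(B vs P) = 5
u_1(C vs P) = 2
max payoff 5 at {B}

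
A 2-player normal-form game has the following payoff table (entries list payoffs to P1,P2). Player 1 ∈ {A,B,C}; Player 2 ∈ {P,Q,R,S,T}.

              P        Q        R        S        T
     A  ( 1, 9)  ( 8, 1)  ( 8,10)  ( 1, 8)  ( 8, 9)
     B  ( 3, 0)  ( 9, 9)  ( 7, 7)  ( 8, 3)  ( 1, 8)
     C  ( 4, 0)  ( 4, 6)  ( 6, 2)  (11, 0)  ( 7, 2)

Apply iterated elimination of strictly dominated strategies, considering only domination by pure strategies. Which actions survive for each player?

P2 drop P (R beats it: A:10>9 B:7>0 C:2>0)
P2 drop S (R beats it: A:10>8 B:7>3 C:2>0)
P1 drop C (A beats it: Q:8>4 R:8>6 T:8>7)
P1→{A,B} P2→{Q,R,T}

IESDS → P1:{A,B} P2:{Q,R,T}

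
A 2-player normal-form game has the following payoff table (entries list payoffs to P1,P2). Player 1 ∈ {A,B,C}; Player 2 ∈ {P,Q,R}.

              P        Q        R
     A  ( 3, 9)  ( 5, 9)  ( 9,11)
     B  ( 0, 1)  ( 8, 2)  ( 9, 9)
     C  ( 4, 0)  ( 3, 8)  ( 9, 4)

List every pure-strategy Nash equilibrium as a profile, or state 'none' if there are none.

(A,P): not NE [P1→C gives 4>3; P2→R gives 11>9]
(A,Q): not NE [P1→B gives 8>5; P2→R gives 11>9]
(A,R): NE
(B,P): not NE [P1→C gives 4>0; P2→R gives 9>1]
(B,Q): not NE [P2→R gives 9>2]
(B,R): NE
(C,P): not NE [P2→Q gives 8>0]
(C,Q): not NE [P1→B gives 8>3]
(C,R): not NE [P2→Q gives 8>4]

Nash profiles: (A,R), (B,R)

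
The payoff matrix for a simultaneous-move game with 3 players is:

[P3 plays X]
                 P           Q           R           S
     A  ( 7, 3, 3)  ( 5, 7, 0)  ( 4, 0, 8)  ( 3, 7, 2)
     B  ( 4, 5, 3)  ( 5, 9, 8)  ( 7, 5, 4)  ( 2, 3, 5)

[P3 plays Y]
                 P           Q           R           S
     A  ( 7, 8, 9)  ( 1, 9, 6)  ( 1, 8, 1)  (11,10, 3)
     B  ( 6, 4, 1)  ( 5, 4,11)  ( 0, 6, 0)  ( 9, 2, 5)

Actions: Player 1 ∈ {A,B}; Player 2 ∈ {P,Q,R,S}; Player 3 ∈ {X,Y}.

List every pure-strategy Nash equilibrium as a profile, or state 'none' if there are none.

NE set: (A,S,Y)

(A,P,X): not NE [P2→S gives 7>3; P3→Y gives 9>3]
(A,P,Y): not NE [P2→S gives 10>8]
(A,Q,X): not NE [P3→Y gives 6>0]
(A,Q,Y): not NE [P1→B gives 5>1; P2→S gives 10>9]
(A,R,X): not NE [P1→B gives 7>4; P2→S gives 7>0]
(A,R,Y): not NE [P2→S gives 10>8; P3→X gives 8>1]
(A,S,X): not NE [P3→Y gives 3>2]
(A,S,Y): NE
(B,P,X): not NE [P1→A gives 7>4; P2→Q gives 9>5]
(B,P,Y): not NE [P1→A gives 7>6; P2→R gives 6>4; P3→X gives 3>1]
(B,Q,X): not NE [P3→Y gives 11>8]
(B,Q,Y): not NE [P2→R gives 6>4]
(B,R,X): not NE [P2→Q gives 9>5]
(B,R,Y): not NE [P1→A gives 1>0; P3→X gives 4>0]
(B,S,X): not NE [P1→A gives 3>2; P2→Q gives 9>3]
(B,S,Y): not NE [P1→A gives 11>9; P2→R gives 6>2]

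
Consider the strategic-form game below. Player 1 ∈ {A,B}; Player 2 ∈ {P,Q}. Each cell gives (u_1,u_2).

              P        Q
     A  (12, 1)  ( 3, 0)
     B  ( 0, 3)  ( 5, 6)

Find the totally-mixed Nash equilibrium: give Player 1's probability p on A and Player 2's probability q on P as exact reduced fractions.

P1 mixes 3/4 on A; P2 mixes 1/7 on P

P1 indiff ⇒ q·12+(1-q)·3 = q·0+(1-q)·5 ⇒ q(12) = (1-q)(2) ⇒ q = 1/7
P2 indiff ⇒ p·1+(1-p)·3 = p·0+(1-p)·6 ⇒ p(1) = (1-p)(3) ⇒ p = 3/4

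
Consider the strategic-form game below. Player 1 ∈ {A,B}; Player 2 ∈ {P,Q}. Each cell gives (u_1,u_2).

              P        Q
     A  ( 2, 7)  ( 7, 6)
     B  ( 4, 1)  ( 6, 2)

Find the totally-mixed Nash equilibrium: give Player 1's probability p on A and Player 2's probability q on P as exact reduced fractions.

(p,q) = (1/2, 1/3)

P1 indiff ⇒ q·2+(1-q)·7 = q·4+(1-q)·6 ⇒ q(-2) = (1-q)(-1) ⇒ q = 1/3
P2 indiff ⇒ p·7+(1-p)·1 = p·6+(1-p)·2 ⇒ p(1) = (1-p)(1) ⇒ p = 1/2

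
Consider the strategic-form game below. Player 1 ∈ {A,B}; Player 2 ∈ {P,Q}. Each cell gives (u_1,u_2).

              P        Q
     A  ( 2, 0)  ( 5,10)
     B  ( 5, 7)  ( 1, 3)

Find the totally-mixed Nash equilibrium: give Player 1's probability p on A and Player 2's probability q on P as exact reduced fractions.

P1 indiff ⇒ q·2+(1-q)·5 = q·5+(1-q)·1 ⇒ q(-3) = (1-q)(-4) ⇒ q = 4/7
P2 indiff ⇒ p·0+(1-p)·7 = p·10+(1-p)·3 ⇒ p(-10) = (1-p)(-4) ⇒ p = 2/7

p=2/7, q=4/7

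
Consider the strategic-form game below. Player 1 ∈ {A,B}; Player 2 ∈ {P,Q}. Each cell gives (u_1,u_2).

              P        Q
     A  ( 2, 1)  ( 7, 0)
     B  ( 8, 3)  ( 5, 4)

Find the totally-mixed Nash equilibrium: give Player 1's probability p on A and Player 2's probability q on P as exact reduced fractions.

P1 mixes 1/2 on A; P2 mixes 1/4 on P

P1 indiff ⇒ q·2+(1-q)·7 = q·8+(1-q)·5 ⇒ q(-6) = (1-q)(-2) ⇒ q = 1/4
P2 indiff ⇒ p·1+(1-p)·3 = p·0+(1-p)·4 ⇒ p(1) = (1-p)(1) ⇒ p = 1/2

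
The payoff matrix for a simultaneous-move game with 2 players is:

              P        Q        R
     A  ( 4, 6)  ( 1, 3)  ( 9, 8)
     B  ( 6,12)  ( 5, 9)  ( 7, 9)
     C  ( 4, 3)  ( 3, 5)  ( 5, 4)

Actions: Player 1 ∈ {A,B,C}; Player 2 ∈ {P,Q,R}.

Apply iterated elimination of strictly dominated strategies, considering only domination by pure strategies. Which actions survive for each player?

P1 drop C (B beats it: P:6>4 Q:5>3 R:7>5)
P2 drop Q (P beats it: A:6>3 B:12>9)
P1→{A,B} P2→{P,R}

Remaining: P1:{A,B} P2:{P,R}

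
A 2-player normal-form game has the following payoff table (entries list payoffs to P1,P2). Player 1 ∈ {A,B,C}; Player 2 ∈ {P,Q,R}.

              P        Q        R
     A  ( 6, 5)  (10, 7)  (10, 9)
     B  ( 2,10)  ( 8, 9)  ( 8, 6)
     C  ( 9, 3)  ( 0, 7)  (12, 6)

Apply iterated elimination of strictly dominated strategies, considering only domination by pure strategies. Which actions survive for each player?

P1 drop B (A beats it: P:6>2 Q:10>8 R:10>8)
P2 drop P (Q beats it: A:7>5 C:7>3)
P1→{A,C} P2→{Q,R}

Remaining: P1:{A,C} P2:{Q,R}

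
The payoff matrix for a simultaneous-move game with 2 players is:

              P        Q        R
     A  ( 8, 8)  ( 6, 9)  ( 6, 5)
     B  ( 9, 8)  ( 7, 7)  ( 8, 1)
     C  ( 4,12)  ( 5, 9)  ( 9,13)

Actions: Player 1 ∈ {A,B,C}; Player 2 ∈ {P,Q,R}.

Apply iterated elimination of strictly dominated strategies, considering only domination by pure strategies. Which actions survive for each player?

Survivors P1:{B,C} P2:{P,R}

P1 drop A (B beats it: P:9>8 Q:7>6 R:8>6)
P2 drop Q (P beats it: B:8>7 C:12>9)
P1→{B,C} P2→{P,R}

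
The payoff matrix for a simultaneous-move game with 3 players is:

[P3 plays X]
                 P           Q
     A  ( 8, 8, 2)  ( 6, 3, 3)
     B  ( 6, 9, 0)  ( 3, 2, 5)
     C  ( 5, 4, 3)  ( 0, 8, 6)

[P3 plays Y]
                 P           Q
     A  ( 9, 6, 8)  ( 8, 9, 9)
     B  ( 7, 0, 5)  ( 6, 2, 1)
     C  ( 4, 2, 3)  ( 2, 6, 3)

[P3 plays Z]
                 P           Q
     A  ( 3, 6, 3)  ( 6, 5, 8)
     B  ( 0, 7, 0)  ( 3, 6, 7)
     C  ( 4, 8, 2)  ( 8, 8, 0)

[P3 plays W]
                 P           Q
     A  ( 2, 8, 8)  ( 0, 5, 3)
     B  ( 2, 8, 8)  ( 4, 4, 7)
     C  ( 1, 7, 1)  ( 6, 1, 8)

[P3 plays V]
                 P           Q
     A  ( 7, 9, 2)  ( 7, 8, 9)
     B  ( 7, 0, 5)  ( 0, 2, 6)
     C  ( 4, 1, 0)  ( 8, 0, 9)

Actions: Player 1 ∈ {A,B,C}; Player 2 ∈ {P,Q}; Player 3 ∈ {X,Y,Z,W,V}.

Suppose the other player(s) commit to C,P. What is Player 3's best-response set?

u_3(X vs C,P) = 3
u_3(Y vs C,P) = 3
u_3(Z vs C,P) = 2
u_3(W vs C,P) = 1
u_3(V vs C,P) = 0
max payoff 3 at {X,Y}

BR_3 = {X,Y}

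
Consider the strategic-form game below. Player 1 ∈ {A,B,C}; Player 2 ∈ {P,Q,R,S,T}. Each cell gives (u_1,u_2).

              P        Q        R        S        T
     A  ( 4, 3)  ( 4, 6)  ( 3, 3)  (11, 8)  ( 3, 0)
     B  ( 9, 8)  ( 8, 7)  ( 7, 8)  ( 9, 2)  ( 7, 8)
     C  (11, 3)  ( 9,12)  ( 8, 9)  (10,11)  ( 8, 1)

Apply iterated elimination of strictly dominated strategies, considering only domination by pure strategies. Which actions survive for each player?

Remaining: P1:{A,C} P2:{Q,S}

P1 drop B (C beats it: P:11>9 Q:9>8 R:8>7 S:10>9 T:8>7)
P2 drop P (Q beats it: A:6>3 C:12>3)
P2 drop R (Q beats it: A:6>3 C:12>9)
P2 drop T (Q beats it: A:6>0 C:12>1)
P1→{A,C} P2→{Q,S}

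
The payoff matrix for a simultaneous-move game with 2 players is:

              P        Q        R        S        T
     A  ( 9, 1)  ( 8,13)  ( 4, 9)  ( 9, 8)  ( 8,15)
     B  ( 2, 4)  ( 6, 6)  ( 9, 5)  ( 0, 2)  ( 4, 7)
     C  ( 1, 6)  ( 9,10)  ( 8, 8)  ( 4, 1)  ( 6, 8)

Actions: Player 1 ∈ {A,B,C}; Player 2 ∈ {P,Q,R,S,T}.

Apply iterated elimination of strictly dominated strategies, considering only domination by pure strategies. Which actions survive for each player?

Remaining: P1:{A,C} P2:{Q,T}

P2 drop P (Q beats it: A:13>1 B:6>4 C:10>6)
P2 drop R (Q beats it: A:13>9 B:6>5 C:10>8)
P1 drop B (A beats it: Q:8>6 S:9>0 T:8>4)
P2 drop S (Q beats it: A:13>8 C:10>1)
P1→{A,C} P2→{Q,T}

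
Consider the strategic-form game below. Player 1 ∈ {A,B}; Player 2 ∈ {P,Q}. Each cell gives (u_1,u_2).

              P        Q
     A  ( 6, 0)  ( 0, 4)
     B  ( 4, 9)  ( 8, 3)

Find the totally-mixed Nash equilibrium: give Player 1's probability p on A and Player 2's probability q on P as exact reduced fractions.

P1 indiff ⇒ q·6+(1-q)·0 = q·4+(1-q)·8 ⇒ q(2) = (1-q)(8) ⇒ q = 4/5
P2 indiff ⇒ p·0+(1-p)·9 = p·4+(1-p)·3 ⇒ p(-4) = (1-p)(-6) ⇒ p = 3/5

P1 mixes 3/5 on A; P2 mixes 4/5 on P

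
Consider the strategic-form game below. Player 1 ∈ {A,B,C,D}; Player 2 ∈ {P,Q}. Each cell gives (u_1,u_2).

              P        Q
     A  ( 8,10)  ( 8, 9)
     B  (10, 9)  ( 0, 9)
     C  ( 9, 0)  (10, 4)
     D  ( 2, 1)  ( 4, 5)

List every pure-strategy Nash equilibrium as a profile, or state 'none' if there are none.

PSNE = {(B,P), (C,Q)}

(A,P): not NE [P1→B gives 10>8]
(A,Q): not NE [P1→C gives 10>8; P2→P gives 10>9]
(B,P): NE
(B,Q): not NE [P1→C gives 10>0]
(C,P): not NE [P1→B gives 10>9; P2→Q gives 4>0]
(C,Q): NE
(D,P): not NE [P1→B gives 10>2; P2→Q gives 5>1]
(D,Q): not NE [P1→C gives 10>4]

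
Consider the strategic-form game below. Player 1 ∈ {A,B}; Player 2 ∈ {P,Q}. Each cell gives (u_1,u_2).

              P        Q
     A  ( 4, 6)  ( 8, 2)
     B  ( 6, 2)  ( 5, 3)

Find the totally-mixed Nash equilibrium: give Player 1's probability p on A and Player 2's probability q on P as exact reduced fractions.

p=1/5, q=3/5

P1 indiff ⇒ q·4+(1-q)·8 = q·6+(1-q)·5 ⇒ q(-2) = (1-q)(-3) ⇒ q = 3/5
P2 indiff ⇒ p·6+(1-p)·2 = p·2+(1-p)·3 ⇒ p(4) = (1-p)(1) ⇒ p = 1/5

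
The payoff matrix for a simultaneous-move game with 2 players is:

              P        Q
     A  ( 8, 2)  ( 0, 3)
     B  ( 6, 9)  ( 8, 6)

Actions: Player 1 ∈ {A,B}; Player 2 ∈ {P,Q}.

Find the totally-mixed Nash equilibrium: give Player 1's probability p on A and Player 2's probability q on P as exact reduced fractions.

P1 indiff ⇒ q·8+(1-q)·0 = q·6+(1-q)·8 ⇒ q(2) = (1-q)(8) ⇒ q = 4/5
P2 indiff ⇒ p·2+(1-p)·9 = p·3+(1-p)·6 ⇒ p(-1) = (1-p)(-3) ⇒ p = 3/4

(p,q) = (3/4, 4/5)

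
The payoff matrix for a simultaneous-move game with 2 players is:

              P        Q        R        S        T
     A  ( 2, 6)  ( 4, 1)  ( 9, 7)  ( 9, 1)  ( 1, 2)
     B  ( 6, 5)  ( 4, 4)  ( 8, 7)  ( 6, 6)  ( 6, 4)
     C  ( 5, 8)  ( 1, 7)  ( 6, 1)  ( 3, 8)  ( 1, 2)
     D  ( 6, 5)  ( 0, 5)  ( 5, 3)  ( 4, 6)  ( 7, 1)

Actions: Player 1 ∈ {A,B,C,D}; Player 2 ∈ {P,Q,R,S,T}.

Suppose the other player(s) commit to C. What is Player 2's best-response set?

u_2(P vs C) = 8
u_2(Q vs C) = 7
u_2(R vs C) = 1
u_2(S vs C) = 8
u_2(T vs C) = 2
max payoff 8 at {P,S}

P2 best: {P,S}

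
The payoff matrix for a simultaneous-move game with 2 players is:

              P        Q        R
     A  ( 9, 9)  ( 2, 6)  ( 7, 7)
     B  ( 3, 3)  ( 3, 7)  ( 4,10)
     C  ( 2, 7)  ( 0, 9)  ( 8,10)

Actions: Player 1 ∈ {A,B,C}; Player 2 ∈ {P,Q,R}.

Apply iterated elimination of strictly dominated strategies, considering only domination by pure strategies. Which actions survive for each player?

IESDS → P1:{A,C} P2:{P,R}

P2 drop Q (R beats it: A:7>6 B:10>7 C:10>9)
P1 drop B (A beats it: P:9>3 R:7>4)
P1→{A,C} P2→{P,R}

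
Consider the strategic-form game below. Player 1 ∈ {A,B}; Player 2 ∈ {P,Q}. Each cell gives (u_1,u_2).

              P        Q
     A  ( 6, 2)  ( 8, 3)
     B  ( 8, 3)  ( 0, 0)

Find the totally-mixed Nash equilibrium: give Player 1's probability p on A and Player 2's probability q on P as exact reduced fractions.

P1 indiff ⇒ q·6+(1-q)·8 = q·8+(1-q)·0 ⇒ q(-2) = (1-q)(-8) ⇒ q = 4/5
P2 indiff ⇒ p·2+(1-p)·3 = p·3+(1-p)·0 ⇒ p(-1) = (1-p)(-3) ⇒ p = 3/4

p=3/4, q=4/5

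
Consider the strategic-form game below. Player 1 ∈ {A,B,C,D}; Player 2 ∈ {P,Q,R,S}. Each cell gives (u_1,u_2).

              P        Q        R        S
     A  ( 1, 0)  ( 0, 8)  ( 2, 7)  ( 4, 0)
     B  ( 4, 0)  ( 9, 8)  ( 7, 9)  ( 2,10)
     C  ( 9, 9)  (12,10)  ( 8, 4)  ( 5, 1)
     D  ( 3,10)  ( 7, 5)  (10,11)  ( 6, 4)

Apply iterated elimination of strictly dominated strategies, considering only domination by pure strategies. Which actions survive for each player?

IESDS → P1:{C,D} P2:{P,Q,R}

P1 drop A (C beats it: P:9>1 Q:12>0 R:8>2 S:5>4)
P1 drop B (C beats it: P:9>4 Q:12>9 R:8>7 S:5>2)
P2 drop S (P beats it: C:9>1 D:10>4)
P1→{C,D} P2→{P,Q,R}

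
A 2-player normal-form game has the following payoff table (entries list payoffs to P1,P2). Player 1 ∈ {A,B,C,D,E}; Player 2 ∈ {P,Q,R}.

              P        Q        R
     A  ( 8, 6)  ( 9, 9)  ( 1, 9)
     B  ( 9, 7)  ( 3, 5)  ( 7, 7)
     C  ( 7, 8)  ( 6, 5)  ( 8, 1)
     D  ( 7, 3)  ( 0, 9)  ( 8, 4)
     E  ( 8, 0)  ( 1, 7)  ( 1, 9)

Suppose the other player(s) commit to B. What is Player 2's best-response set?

P2 best: {P,R}

u_2(P vs B) = 7
u_2(Q vs B) = 5
u_2(R vs B) = 7
max payoff 7 at {P,R}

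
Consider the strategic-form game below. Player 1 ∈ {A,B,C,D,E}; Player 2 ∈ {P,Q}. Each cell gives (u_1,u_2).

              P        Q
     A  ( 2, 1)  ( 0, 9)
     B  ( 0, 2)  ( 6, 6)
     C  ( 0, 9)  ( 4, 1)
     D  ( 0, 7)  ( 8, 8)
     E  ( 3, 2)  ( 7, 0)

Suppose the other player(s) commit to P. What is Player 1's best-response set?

argmax u_1 = {E}

u_1(A vs P) = 2
u_1(B vs P) = 0
u_1(C vs P) = 0
u_1(D vs P) = 0
u_1(E vs P) = 3
max payoff 3 at {E}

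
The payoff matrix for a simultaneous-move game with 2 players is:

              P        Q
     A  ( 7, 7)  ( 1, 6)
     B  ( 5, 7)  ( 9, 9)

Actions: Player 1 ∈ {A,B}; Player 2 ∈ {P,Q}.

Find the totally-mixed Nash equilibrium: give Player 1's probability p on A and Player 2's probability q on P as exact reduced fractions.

P1 indiff ⇒ q·7+(1-q)·1 = q·5+(1-q)·9 ⇒ q(2) = (1-q)(8) ⇒ q = 4/5
P2 indiff ⇒ p·7+(1-p)·7 = p·6+(1-p)·9 ⇒ p(1) = (1-p)(2) ⇒ p = 2/3

P1 mixes 2/3 on A; P2 mixes 4/5 on P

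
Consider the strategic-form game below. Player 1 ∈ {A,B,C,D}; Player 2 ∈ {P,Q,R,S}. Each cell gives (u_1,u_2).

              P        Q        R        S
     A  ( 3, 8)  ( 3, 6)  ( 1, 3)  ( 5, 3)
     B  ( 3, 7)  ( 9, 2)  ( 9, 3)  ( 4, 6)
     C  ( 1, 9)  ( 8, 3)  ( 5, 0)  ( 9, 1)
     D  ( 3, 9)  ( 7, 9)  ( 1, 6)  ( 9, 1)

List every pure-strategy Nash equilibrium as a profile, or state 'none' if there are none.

PSNE = {(A,P), (B,P), (D,P)}

(A,P): NE
(A,Q): not NE [P1→B gives 9>3; P2→P gives 8>6]
(A,R): not NE [P1→B gives 9>1; P2→P gives 8>3]
(A,S): not NE [P1→D gives 9>5; P2→P gives 8>3]
(B,P): NE
(B,Q): not NE [P2→P gives 7>2]
(B,R): not NE [P2→P gives 7>3]
(B,S): not NE [P1→D gives 9>4; P2→P gives 7>6]
(C,P): not NE [P1→D gives 3>1]
(C,Q): not NE [P1→B gives 9>8; P2→P gives 9>3]
(C,R): not NE [P1→B gives 9>5; P2→P gives 9>0]
(C,S): not NE [P2→P gives 9>1]
(D,P): NE
(D,Q): not NE [P1→B gives 9>7]
(D,R): not NE [P1→B gives 9>1; P2→Q gives 9>6]
(D,S): not NE [P2→Q gives 9>1]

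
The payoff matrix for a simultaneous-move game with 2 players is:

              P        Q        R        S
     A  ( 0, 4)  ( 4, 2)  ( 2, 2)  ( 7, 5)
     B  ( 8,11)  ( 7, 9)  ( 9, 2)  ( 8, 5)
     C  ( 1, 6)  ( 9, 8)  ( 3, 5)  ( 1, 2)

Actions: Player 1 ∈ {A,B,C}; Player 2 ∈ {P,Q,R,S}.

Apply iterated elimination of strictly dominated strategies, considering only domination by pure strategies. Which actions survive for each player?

Remaining: P1:{B,C} P2:{P,Q}

P1 drop A (B beats it: P:8>0 Q:7>4 R:9>2 S:8>7)
P2 drop R (P beats it: B:11>2 C:6>5)
P2 drop S (P beats it: B:11>5 C:6>2)
P1→{B,C} P2→{P,Q}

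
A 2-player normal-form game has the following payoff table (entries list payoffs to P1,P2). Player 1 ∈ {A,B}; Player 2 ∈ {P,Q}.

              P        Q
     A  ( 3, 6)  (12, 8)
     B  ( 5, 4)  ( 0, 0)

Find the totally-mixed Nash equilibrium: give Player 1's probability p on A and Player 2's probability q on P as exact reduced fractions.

P1 indiff ⇒ q·3+(1-q)·12 = q·5+(1-q)·0 ⇒ q(-2) = (1-q)(-12) ⇒ q = 6/7
P2 indiff ⇒ p·6+(1-p)·4 = p·8+(1-p)·0 ⇒ p(-2) = (1-p)(-4) ⇒ p = 2/3

(p,q) = (2/3, 6/7)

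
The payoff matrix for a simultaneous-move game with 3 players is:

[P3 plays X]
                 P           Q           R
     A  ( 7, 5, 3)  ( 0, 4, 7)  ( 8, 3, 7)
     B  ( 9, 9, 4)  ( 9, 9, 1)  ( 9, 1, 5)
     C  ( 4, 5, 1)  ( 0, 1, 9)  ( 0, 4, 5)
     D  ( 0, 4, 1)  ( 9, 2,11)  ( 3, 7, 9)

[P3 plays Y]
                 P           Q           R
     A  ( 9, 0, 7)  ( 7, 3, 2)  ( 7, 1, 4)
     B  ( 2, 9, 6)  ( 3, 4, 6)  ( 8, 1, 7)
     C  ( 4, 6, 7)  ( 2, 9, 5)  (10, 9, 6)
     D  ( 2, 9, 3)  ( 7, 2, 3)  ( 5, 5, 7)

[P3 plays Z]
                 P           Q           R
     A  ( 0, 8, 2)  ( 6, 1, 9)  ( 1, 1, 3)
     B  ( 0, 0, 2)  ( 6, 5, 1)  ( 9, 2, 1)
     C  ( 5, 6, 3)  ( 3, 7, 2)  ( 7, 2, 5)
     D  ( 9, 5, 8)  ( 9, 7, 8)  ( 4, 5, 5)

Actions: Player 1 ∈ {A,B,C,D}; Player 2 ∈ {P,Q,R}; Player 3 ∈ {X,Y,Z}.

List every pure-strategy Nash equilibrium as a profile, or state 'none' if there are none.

PSNE = {(C,R,Y)}

(A,P,X): not NE [P1→B gives 9>7; P3→Y gives 7>3]
(A,P,Y): not NE [P2→Q gives 3>0]
(A,P,Z): not NE [P1→D gives 9>0; P3→Y gives 7>2]
(A,Q,X): not NE [P1→D gives 9>0; P2→P gives 5>4; P3→Z gives 9>7]
(A,Q,Y): not NE [P3→Z gives 9>2]
(A,Q,Z): not NE [P1→D gives 9>6; P2→P gives 8>1]
(A,R,X): not NE [P1→B gives 9>8; P2→P gives 5>3]
(A,R,Y): not NE [P1→C gives 10>7; P2→Q gives 3>1; P3→X gives 7>4]
(A,R,Z): not NE [P1→B gives 9>1; P2→P gives 8>1; P3→X gives 7>3]
(B,P,X): not NE [P3→Y gives 6>4]
(B,P,Y): not NE [P1→A gives 9>2]
(B,P,Z): not NE [P1→D gives 9>0; P2→Q gives 5>0; P3→Y gives 6>2]
(B,Q,X): not NE [P3→Y gives 6>1]
(B,Q,Y): not NE [P1→D gives 7>3; P2→P gives 9>4]
(B,Q,Z): not NE [P1→D gives 9>6; P3→Y gives 6>1]
(B,R,X): not NE [P2→Q gives 9>1; P3→Y gives 7>5]
(B,R,Y): not NE [P1→C gives 10>8; P2→P gives 9>1]
(B,R,Z): not NE [P2→Q gives 5>2; P3→Y gives 7>1]
(C,P,X): not NE [P1→B gives 9>4; P3→Y gives 7>1]
(C,P,Y): not NE [P1→A gives 9>4; P2→R gives 9>6]
(C,P,Z): not NE [P1→D gives 9>5; P2→Q gives 7>6; P3→Y gives 7>3]
(C,Q,X): not NE [P1→D gives 9>0; P2→P gives 5>1]
(C,Q,Y): not NE [P1→D gives 7>2; P3→X gives 9>5]
(C,Q,Z): not NE [P1→D gives 9>3; P3→X gives 9>2]
(C,R,X): not NE [P1→B gives 9>0; P2→P gives 5>4; P3→Y gives 6>5]
(C,R,Y): NE
(C,R,Z): not NE [P1→B gives 9>7; P2→Q gives 7>2; P3→Y gives 6>5]
(D,P,X): not NE [P1→B gives 9>0; P2→R gives 7>4; P3→Z gives 8>1]
(D,P,Y): not NE [P1→A gives 9>2; P3→Z gives 8>3]
(D,P,Z): not NE [P2→Q gives 7>5]
(D,Q,X): not NE [P2→R gives 7>2]
(D,Q,Y): not NE [P2→P gives 9>2; P3→X gives 11>3]
(D,Q,Z): not NE [P3→X gives 11>8]
(D,R,X): not NE [P1→B gives 9>3]
(D,R,Y): not NE [P1→C gives 10>5; P2→P gives 9>5; P3→X gives 9>7]
(D,R,Z): not NE [P1→B gives 9>4; P2→Q gives 7>5; P3→X gives 9>5]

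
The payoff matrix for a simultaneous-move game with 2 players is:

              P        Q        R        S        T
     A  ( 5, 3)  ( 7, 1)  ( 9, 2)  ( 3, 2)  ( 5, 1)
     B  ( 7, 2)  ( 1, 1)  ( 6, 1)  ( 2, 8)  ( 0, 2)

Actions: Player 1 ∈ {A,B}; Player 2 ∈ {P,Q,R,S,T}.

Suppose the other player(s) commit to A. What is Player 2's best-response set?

BR_2 = {P}

u_2(P vs A) = 3
u_2(Q vs A) = 1
u_2(R vs A) = 2
u_2(S vs A) = 2
u_2(T vs A) = 1
max payoff 3 at {P}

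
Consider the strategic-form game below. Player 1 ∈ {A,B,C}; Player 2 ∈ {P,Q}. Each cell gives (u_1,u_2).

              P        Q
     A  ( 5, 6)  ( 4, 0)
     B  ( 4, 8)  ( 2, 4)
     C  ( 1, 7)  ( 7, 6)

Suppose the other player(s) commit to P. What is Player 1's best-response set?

u_1(A vs P) = 5
u_1(B vs P) = 4
u_1(C vs P) = 1
max payoff 5 at {A}

P1 best: {A}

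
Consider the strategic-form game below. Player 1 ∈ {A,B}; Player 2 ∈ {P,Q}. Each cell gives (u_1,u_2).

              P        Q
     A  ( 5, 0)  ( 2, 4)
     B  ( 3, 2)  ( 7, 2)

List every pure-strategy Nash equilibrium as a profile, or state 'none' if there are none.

(A,P): not NE [P2→Q gives 4>0]
(A,Q): not NE [P1→B gives 7>2]
(B,P): not NE [P1→A gives 5>3]
(B,Q): NE

Nash profiles: (B,Q)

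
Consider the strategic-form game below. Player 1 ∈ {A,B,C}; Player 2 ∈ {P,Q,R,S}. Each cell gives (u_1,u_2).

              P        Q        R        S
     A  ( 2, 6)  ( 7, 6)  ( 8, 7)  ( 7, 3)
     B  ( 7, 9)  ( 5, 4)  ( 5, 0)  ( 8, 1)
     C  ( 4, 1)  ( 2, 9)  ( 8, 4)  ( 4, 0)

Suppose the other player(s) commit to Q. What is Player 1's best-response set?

P1 best: {A}

u_1(A vs Q) = 7
u_1(B vs Q) = 5
u_1(C vs Q) = 2
max payoff 7 at {A}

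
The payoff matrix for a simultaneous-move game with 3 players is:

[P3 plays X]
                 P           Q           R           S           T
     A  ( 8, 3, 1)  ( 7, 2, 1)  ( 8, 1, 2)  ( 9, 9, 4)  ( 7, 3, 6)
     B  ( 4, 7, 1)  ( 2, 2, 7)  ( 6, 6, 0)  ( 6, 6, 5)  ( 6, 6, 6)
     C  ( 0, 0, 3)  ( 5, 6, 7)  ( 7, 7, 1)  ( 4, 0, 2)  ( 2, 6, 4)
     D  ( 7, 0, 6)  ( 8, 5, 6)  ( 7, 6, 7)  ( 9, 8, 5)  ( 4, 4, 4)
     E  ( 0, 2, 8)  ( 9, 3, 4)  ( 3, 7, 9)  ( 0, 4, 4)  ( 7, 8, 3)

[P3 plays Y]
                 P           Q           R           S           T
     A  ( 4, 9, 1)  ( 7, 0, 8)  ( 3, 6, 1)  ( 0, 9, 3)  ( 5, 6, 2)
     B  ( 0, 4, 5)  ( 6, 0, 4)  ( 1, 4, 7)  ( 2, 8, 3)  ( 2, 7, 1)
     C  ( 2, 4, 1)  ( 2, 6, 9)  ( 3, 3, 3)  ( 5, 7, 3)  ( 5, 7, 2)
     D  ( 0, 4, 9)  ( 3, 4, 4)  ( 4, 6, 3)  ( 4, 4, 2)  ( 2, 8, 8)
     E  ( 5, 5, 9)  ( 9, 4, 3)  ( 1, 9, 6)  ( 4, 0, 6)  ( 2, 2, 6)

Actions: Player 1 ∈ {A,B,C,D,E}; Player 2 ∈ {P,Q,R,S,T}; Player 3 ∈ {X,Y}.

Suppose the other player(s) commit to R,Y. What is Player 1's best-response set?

u_1(A vs R,Y) = 3
u_1(B vs R,Y) = 1
u_1(C vs R,Y) = 3
u_1(D vs R,Y) = 4
u_1(E vs R,Y) = 1
max payoff 4 at {D}

argmax u_1 = {D}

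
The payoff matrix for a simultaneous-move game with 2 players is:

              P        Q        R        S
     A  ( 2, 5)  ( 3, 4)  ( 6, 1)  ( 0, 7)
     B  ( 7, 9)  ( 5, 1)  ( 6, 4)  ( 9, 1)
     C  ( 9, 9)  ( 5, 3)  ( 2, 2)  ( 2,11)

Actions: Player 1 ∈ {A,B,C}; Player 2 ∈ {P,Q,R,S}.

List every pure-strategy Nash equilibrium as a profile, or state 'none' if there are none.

(A,P): not NE [P1→C gives 9>2; P2→S gives 7>5]
(A,Q): not NE [P1→C gives 5>3; P2→S gives 7>4]
(A,R): not NE [P2→S gives 7>1]
(A,S): not NE [P1→B gives 9>0]
(B,P): not NE [P1→C gives 9>7]
(B,Q): not NE [P2→P gives 9>1]
(B,R): not NE [P2→P gives 9>4]
(B,S): not NE [P2→P gives 9>1]
(C,P): not NE [P2→S gives 11>9]
(C,Q): not NE [P2→S gives 11>3]
(C,R): not NE [P1→B gives 6>2; P2→S gives 11>2]
(C,S): not NE [P1→B gives 9>2]

Equilibria: none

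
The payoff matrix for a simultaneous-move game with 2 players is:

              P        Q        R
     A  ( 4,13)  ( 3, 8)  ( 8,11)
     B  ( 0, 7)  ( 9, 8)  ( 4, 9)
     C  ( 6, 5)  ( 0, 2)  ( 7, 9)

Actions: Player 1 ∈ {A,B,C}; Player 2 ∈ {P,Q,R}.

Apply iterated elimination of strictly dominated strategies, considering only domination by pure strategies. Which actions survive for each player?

P2 drop Q (R beats it: A:11>8 B:9>8 C:9>2)
P1 drop B (A beats it: P:4>0 R:8>4)
P1→{A,C} P2→{P,R}

Survivors P1:{A,C} P2:{P,R}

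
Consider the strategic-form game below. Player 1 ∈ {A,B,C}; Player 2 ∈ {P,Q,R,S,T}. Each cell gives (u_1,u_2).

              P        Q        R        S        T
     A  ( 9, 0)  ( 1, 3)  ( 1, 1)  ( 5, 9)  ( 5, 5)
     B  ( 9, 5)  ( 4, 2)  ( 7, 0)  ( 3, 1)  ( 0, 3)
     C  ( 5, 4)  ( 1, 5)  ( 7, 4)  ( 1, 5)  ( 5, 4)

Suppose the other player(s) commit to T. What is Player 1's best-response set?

P1 best: {A,C}

u_1(A vs T) = 5
u_1(B vs T) = 0
u_1(C vs T) = 5
max payoff 5 at {A,C}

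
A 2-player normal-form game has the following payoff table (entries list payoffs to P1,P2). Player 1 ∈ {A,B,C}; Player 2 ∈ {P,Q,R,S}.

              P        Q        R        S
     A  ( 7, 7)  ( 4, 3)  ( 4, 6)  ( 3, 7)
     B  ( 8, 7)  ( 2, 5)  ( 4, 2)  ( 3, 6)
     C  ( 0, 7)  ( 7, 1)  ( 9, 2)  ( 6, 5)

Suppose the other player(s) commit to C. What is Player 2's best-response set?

u_2(P vs C) = 7
u_2(Q vs C) = 1
u_2(R vs C) = 2
u_2(S vs C) = 5
max payoff 7 at {P}

P2 best: {P}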